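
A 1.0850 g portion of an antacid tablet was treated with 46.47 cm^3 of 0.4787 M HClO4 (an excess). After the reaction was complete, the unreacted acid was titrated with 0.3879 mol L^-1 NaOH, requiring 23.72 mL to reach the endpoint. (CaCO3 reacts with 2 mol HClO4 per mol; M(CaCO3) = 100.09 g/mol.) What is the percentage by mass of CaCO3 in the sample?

60.2%

Total n(HClO4) added = 0.4787 x 0.04647 = 0.02225 mol.
n(NaOH) used = 0.3879 x 0.02372 = 0.009201 mol, which equals the excess n(HClO4).
So n(HClO4) consumed by the sample = 0.02225 - 0.009201 = 0.01304 mol.
n(CaCO3) = 0.01304 / 2 = 0.006522 mol.
mass CaCO3 = 0.006522 x 100.09 = 0.6528 g, so %CaCO3 = 0.6528/1.0850 x 100 = 60.2%.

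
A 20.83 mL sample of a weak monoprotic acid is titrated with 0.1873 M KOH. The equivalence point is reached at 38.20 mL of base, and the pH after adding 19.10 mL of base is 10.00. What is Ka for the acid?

19.10 mL is half of the equivalence volume, so this is the half-equivalence point where [HA] = [A^-].
At half-equivalence pH = pKa, so pKa = 10.00.
Ka = 10^(-10.00) = 1.0 x 10^-10.

1.0 x 10^-10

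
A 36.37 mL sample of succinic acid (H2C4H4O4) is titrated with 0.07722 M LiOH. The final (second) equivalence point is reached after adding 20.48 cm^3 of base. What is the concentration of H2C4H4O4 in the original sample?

0.0217 M

n(LiOH) = 0.07722 x 0.02048 = 0.001581 mol.
At the final (second) equivalence point, 2 mol OH^- react per mol H2C4H4O4, so n(H2C4H4O4) = 0.001581 / 2 = 0.0007907 mol.
[H2C4H4O4] = 0.0007907 / 0.03637 L = 0.0217 M.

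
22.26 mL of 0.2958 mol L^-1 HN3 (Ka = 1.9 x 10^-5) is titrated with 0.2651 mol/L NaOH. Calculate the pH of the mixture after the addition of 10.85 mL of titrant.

4.61

Initial n(HN3) = 0.2958 x 0.02226 = 0.006585 mol.
n(NaOH) added = 0.2651 x 0.01085 = 0.002876 mol, converting that many moles of HN3 to N3-.
Remaining n(HN3) = 0.003708 mol; n(N3-) = 0.002876 mol.
By Henderson-Hasselbalch, pH = pKa + log([A^-]/[HA]) = 4.72 + log(0.002876/0.003708) = 4.72 + (-0.11) = 4.61.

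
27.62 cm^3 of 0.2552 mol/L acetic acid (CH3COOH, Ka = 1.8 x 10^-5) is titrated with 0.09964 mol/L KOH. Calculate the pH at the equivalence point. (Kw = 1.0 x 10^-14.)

8.80

n(CH3COOH) = 0.2552 x 0.02762 = 0.007049 mol; V(KOH) at equivalence = 0.007049/0.09964 = 0.07074 L.
At equivalence all the acid is converted to CH3COO-; total volume = 0.02762 + 0.07074 = 0.09836 L, so [CH3COO-] = 0.007049/0.09836 = 0.07166 M.
Kb = Kw/Ka = 1.0e-14 / 1.8 x 10^-5 = 5.56e-10.
[OH^-] = sqrt(Kb x [CH3COO-]) = sqrt(5.56e-10 x 0.07166) = 6.31e-6 M.
pOH = 5.20, so pH = 14.00 - 5.20 = 8.80.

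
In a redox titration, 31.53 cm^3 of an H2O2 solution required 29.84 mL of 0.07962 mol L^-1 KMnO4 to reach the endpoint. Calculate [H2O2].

0.188 M

n(KMnO4) = 0.07962 x 0.02984 = 0.002376 mol.
From the balanced equation, 2 mol KMnO4 reacts with 5 mol H2O2, so n(H2O2) = 0.002376 x 5/2 = 0.005940 mol.
[H2O2] = 0.005940 / 0.03153 L = 0.188 M.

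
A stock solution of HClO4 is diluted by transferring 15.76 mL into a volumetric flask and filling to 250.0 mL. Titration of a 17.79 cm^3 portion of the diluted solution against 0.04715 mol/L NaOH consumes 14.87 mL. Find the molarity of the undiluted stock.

n(NaOH) = 0.04715 x 0.01487 = 0.0007011 mol.
n(HClO4) in the aliquot = 0.0007011 mol.
[diluted HClO4] = 0.0007011 / 0.01779 = 0.03941 M.
Dilution factor = 250.0/15.76 = 15.86, so [stock] = 0.03941 x 15.86 = 0.625 M.

0.625 M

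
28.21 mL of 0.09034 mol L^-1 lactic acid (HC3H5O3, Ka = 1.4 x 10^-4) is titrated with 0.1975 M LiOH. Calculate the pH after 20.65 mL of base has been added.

12.50

n(acid) = 0.09034 x 0.02821 = 0.002548 mol; n(LiOH) added = 0.1975 x 0.02065 = 0.004078 mol.
Base is in excess by 0.004078 - 0.002548 = 0.001530 mol in a total volume of 0.04886 L.
[OH^-] = 0.001530/0.04886 = 0.03131 M, so pOH = 1.50 and pH = 14.00 - 1.50 = 12.50.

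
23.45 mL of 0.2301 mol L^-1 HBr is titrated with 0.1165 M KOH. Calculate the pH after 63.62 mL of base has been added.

n(acid) = 0.2301 x 0.02345 = 0.005396 mol; n(KOH) added = 0.1165 x 0.06362 = 0.007412 mol.
Base is in excess by 0.007412 - 0.005396 = 0.002016 mol in a total volume of 0.08707 L.
[OH^-] = 0.002016/0.08707 = 0.02315 M, so pOH = 1.64 and pH = 14.00 - 1.64 = 12.36.

12.36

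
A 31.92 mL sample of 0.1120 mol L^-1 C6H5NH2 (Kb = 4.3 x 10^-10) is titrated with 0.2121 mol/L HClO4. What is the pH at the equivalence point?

n(C6H5NH2) = 0.1120 x 0.03192 = 0.003575 mol; V(HClO4) at equivalence = 0.003575/0.2121 = 0.01686 L.
At equivalence the base is fully converted to C6H5NH3+; total volume = 0.04878 L, so [C6H5NH3+] = 0.003575/0.04878 = 0.07330 M.
Ka(C6H5NH3+) = Kw/Kb = 1.0e-14 / 4.3 x 10^-10 = 2.33e-5.
[H^+] = sqrt(Ka x [C6H5NH3+]) = sqrt(2.33e-5 x 0.07330) = 0.00131 M.
pH = -log(0.00131) = 2.88.

2.88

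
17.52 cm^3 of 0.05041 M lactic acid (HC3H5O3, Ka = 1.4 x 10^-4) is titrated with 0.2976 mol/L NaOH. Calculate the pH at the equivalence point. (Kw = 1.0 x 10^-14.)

8.24

n(HC3H5O3) = 0.05041 x 0.01752 = 0.0008832 mol; V(NaOH) at equivalence = 0.0008832/0.2976 = 0.002968 L.
At equivalence all the acid is converted to C3H5O3-; total volume = 0.01752 + 0.002968 = 0.02049 L, so [C3H5O3-] = 0.0008832/0.02049 = 0.04311 M.
Kb = Kw/Ka = 1.0e-14 / 1.4 x 10^-4 = 7.14e-11.
[OH^-] = sqrt(Kb x [C3H5O3-]) = sqrt(7.14e-11 x 0.04311) = 1.75e-6 M.
pOH = 5.76, so pH = 14.00 - 5.76 = 8.24.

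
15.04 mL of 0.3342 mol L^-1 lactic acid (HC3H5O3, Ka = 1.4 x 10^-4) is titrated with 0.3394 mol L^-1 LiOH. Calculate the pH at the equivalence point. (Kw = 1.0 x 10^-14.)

8.54

n(HC3H5O3) = 0.3342 x 0.01504 = 0.005026 mol; V(LiOH) at equivalence = 0.005026/0.3394 = 0.01481 L.
At equivalence all the acid is converted to C3H5O3-; total volume = 0.01504 + 0.01481 = 0.02985 L, so [C3H5O3-] = 0.005026/0.02985 = 0.1684 M.
Kb = Kw/Ka = 1.0e-14 / 1.4 x 10^-4 = 7.14e-11.
[OH^-] = sqrt(Kb x [C3H5O3-]) = sqrt(7.14e-11 x 0.1684) = 3.47e-6 M.
pOH = 5.46, so pH = 14.00 - 5.46 = 8.54.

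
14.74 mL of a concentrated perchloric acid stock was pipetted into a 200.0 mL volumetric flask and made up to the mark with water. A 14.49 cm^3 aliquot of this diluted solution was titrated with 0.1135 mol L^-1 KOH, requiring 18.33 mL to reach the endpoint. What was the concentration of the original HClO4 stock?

n(KOH) = 0.1135 x 0.01833 = 0.002080 mol.
n(HClO4) in the aliquot = 0.002080 mol.
[diluted HClO4] = 0.002080 / 0.01449 = 0.1436 M.
Dilution factor = 200.0/14.74 = 13.57, so [stock] = 0.1436 x 13.57 = 1.95 M.

1.95 M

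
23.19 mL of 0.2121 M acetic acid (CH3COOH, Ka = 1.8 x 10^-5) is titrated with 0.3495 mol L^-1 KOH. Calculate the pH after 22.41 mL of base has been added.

n(acid) = 0.2121 x 0.02319 = 0.004919 mol; n(KOH) added = 0.3495 x 0.02241 = 0.007832 mol.
Base is in excess by 0.007832 - 0.004919 = 0.002914 mol in a total volume of 0.04560 L.
[OH^-] = 0.002914/0.04560 = 0.06390 M, so pOH = 1.19 and pH = 14.00 - 1.19 = 12.81.

12.81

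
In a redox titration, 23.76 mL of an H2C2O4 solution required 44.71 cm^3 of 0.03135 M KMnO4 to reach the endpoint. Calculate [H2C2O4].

n(KMnO4) = 0.03135 x 0.04471 = 0.001402 mol.
From the balanced equation, 2 mol KMnO4 reacts with 5 mol H2C2O4, so n(H2C2O4) = 0.001402 x 5/2 = 0.003504 mol.
[H2C2O4] = 0.003504 / 0.02376 L = 0.147 M.

0.147 M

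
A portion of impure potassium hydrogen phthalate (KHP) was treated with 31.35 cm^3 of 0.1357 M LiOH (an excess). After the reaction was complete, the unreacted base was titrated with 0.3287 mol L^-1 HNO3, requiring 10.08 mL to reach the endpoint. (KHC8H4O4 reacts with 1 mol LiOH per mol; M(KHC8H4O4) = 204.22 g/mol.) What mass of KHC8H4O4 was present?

Total n(LiOH) added = 0.1357 x 0.03135 = 0.004254 mol.
n(HNO3) used = 0.3287 x 0.01008 = 0.003313 mol, which equals the excess n(LiOH).
So n(LiOH) consumed by the sample = 0.004254 - 0.003313 = 0.0009409 mol.
n(KHC8H4O4) = 0.0009409 / 1 = 0.0009409 mol.
mass = 0.0009409 mol x 204.22 g/mol = 0.192 g.

0.192 g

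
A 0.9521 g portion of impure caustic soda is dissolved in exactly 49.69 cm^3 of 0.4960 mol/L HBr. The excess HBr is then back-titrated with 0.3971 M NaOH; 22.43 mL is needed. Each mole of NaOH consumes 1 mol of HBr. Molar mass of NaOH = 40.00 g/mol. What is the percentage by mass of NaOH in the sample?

Total n(HBr) added = 0.4960 x 0.04969 = 0.02465 mol.
n(NaOH) used = 0.3971 x 0.02243 = 0.008907 mol, which equals the excess n(HBr).
So n(HBr) consumed by the sample = 0.02465 - 0.008907 = 0.01574 mol.
n(NaOH) = 0.01574 / 1 = 0.01574 mol.
mass NaOH = 0.01574 x 40.00 = 0.6296 g, so %NaOH = 0.6296/0.9521 x 100 = 66.1%.

66.1%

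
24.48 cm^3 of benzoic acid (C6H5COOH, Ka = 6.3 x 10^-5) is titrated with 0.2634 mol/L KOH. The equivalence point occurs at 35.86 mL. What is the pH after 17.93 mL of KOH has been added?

4.20

17.93 mL is exactly half the equivalence volume (35.86/2), i.e. the half-equivalence point.
There, n(HA) = n(A^-), so pH = pKa = -log(6.3 x 10^-5) = 4.20.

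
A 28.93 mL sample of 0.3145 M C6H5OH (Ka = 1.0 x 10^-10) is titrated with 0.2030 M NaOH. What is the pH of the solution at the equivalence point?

11.55

n(C6H5OH) = 0.3145 x 0.02893 = 0.009098 mol; V(NaOH) at equivalence = 0.009098/0.2030 = 0.04482 L.
At equivalence all the acid is converted to C6H5O-; total volume = 0.02893 + 0.04482 = 0.07375 L, so [C6H5O-] = 0.009098/0.07375 = 0.1234 M.
Kb = Kw/Ka = 1.0e-14 / 1.0 x 10^-10 = 0.000100.
[OH^-] = sqrt(Kb x [C6H5O-]) = sqrt(0.000100 x 0.1234) = 0.00351 M.
pOH = 2.45, so pH = 14.00 - 2.45 = 11.55.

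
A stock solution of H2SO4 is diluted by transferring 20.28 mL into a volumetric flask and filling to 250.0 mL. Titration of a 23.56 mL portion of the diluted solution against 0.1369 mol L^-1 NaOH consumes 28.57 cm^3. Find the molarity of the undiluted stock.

n(NaOH) = 0.1369 x 0.02857 = 0.003911 mol.
n(H2SO4) in the aliquot = 0.003911 x 1/2 = 0.001956 mol.
[diluted H2SO4] = 0.001956 / 0.02356 = 0.08301 M.
Dilution factor = 250.0/20.28 = 12.33, so [stock] = 0.08301 x 12.33 = 1.02 M.

1.02 M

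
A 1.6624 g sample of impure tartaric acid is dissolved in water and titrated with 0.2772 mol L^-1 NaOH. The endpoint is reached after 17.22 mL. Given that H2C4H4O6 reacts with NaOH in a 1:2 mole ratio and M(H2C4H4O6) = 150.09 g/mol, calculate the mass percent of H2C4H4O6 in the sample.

21.5%

n(NaOH) = 0.2772 x 0.01722 = 0.004773 mol.
n(H2C4H4O6) = 0.004773 / 2 = 0.002387 mol.
mass of H2C4H4O6 = 0.002387 x 150.09 = 0.3582 g.
% purity = 0.3582 / 1.6624 x 100 = 21.5%.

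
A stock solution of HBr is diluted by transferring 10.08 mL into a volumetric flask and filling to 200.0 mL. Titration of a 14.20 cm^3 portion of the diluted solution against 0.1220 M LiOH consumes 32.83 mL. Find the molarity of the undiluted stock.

5.60 M

n(LiOH) = 0.1220 x 0.03283 = 0.004005 mol.
n(HBr) in the aliquot = 0.004005 mol.
[diluted HBr] = 0.004005 / 0.01420 = 0.2821 M.
Dilution factor = 200.0/10.08 = 19.84, so [stock] = 0.2821 x 19.84 = 5.60 M.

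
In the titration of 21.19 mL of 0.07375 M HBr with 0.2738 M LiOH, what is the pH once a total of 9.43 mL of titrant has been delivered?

n(acid) = 0.07375 x 0.02119 = 0.001563 mol; n(LiOH) added = 0.2738 x 0.009430 = 0.002582 mol.
Base is in excess by 0.002582 - 0.001563 = 0.001019 mol in a total volume of 0.03062 L.
[OH^-] = 0.001019/0.03062 = 0.03328 M, so pOH = 1.48 and pH = 14.00 - 1.48 = 12.52.

12.52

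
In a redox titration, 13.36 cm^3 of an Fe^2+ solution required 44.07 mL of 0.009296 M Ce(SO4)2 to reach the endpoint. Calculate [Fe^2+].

n(Ce(SO4)2) = 0.009296 x 0.04407 = 0.0004097 mol.
From the balanced equation, 1 mol Ce(SO4)2 reacts with 1 mol Fe^2+, so n(Fe^2+) = 0.0004097 x 1/1 = 0.0004097 mol.
[Fe^2+] = 0.0004097 / 0.01336 L = 0.0307 M.

0.0307 M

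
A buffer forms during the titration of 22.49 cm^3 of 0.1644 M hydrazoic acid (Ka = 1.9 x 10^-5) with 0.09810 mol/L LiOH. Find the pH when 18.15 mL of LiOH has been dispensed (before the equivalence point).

4.69

Initial n(HN3) = 0.1644 x 0.02249 = 0.003697 mol.
n(LiOH) added = 0.09810 x 0.01815 = 0.001781 mol, converting that many moles of HN3 to N3-.
Remaining n(HN3) = 0.001917 mol; n(N3-) = 0.001781 mol.
By Henderson-Hasselbalch, pH = pKa + log([A^-]/[HA]) = 4.72 + log(0.001781/0.001917) = 4.72 + (-0.03) = 4.69.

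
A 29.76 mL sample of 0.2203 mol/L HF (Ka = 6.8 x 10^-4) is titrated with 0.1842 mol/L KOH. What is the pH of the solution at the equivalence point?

8.08

n(HF) = 0.2203 x 0.02976 = 0.006556 mol; V(KOH) at equivalence = 0.006556/0.1842 = 0.03559 L.
At equivalence all the acid is converted to F-; total volume = 0.02976 + 0.03559 = 0.06535 L, so [F-] = 0.006556/0.06535 = 0.1003 M.
Kb = Kw/Ka = 1.0e-14 / 6.8 x 10^-4 = 1.47e-11.
[OH^-] = sqrt(Kb x [F-]) = sqrt(1.47e-11 x 0.1003) = 1.21e-6 M.
pOH = 5.92, so pH = 14.00 - 5.92 = 8.08.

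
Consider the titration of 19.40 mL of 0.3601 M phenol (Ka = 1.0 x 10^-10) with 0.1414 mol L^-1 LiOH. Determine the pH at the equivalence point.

n(C6H5OH) = 0.3601 x 0.01940 = 0.006986 mol; V(LiOH) at equivalence = 0.006986/0.1414 = 0.04941 L.
At equivalence all the acid is converted to C6H5O-; total volume = 0.01940 + 0.04941 = 0.06881 L, so [C6H5O-] = 0.006986/0.06881 = 0.1015 M.
Kb = Kw/Ka = 1.0e-14 / 1.0 x 10^-10 = 0.000100.
[OH^-] = sqrt(Kb x [C6H5O-]) = sqrt(0.000100 x 0.1015) = 0.00319 M.
pOH = 2.50, so pH = 14.00 - 2.50 = 11.50.

11.50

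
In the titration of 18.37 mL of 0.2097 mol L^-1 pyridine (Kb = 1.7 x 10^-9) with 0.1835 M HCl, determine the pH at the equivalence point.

n(C5H5N) = 0.2097 x 0.01837 = 0.003852 mol; V(HCl) at equivalence = 0.003852/0.1835 = 0.02099 L.
At equivalence the base is fully converted to C5H5NH+; total volume = 0.03936 L, so [C5H5NH+] = 0.003852/0.03936 = 0.09786 M.
Ka(C5H5NH+) = Kw/Kb = 1.0e-14 / 1.7 x 10^-9 = 5.88e-6.
[H^+] = sqrt(Ka x [C5H5NH+]) = sqrt(5.88e-6 x 0.09786) = 0.000759 M.
pH = -log(0.000759) = 3.12.

3.12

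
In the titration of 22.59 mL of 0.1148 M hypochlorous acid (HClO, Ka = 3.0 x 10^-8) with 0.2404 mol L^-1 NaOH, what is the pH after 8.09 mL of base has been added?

Initial n(HClO) = 0.1148 x 0.02259 = 0.002593 mol.
n(NaOH) added = 0.2404 x 0.008090 = 0.001945 mol, converting that many moles of HClO to ClO-.
Remaining n(HClO) = 0.0006485 mol; n(ClO-) = 0.001945 mol.
By Henderson-Hasselbalch, pH = pKa + log([A^-]/[HA]) = 7.52 + log(0.001945/0.0006485) = 7.52 + (+0.48) = 8.00.

8.00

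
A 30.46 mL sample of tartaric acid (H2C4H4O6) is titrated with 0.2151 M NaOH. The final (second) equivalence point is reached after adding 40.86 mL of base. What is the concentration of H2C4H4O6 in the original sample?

0.144 M

n(NaOH) = 0.2151 x 0.04086 = 0.008789 mol.
At the final (second) equivalence point, 2 mol OH^- react per mol H2C4H4O6, so n(H2C4H4O6) = 0.008789 / 2 = 0.004394 mol.
[H2C4H4O6] = 0.004394 / 0.03046 L = 0.144 M.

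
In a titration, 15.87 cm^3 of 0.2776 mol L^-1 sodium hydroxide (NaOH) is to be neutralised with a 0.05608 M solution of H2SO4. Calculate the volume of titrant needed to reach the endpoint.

n(NaOH) = 0.2776 mol/L x 0.01587 L = 0.004406 mol.
The neutralisation is 2 NaOH : 1 H2SO4, so n(H2SO4) = 0.004406 x 1/2 = 0.002203 mol.
V(H2SO4) = 0.002203 / 0.05608 = 0.03928 L = 39.3 mL.

39.3 mL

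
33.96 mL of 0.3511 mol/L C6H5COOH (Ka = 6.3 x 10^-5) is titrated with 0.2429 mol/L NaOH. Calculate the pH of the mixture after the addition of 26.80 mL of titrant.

4.28

Initial n(C6H5COOH) = 0.3511 x 0.03396 = 0.01192 mol.
n(NaOH) added = 0.2429 x 0.02680 = 0.006510 mol, converting that many moles of C6H5COOH to C6H5COO-.
Remaining n(C6H5COOH) = 0.005414 mol; n(C6H5COO-) = 0.006510 mol.
By Henderson-Hasselbalch, pH = pKa + log([A^-]/[HA]) = 4.20 + log(0.006510/0.005414) = 4.20 + (+0.08) = 4.28.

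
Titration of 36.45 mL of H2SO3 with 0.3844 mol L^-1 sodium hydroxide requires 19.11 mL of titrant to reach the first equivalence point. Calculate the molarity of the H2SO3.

n(NaOH) = 0.3844 x 0.01911 = 0.007346 mol.
At the first equivalence point, 1 mol OH^- react per mol H2SO3, so n(H2SO3) = 0.007346 / 1 = 0.007346 mol.
[H2SO3] = 0.007346 / 0.03645 L = 0.202 M.

0.202 M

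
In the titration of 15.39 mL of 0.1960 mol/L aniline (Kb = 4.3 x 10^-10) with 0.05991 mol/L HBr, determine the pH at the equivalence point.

2.99

n(C6H5NH2) = 0.1960 x 0.01539 = 0.003016 mol; V(HBr) at equivalence = 0.003016/0.05991 = 0.05035 L.
At equivalence the base is fully converted to C6H5NH3+; total volume = 0.06574 L, so [C6H5NH3+] = 0.003016/0.06574 = 0.04588 M.
Ka(C6H5NH3+) = Kw/Kb = 1.0e-14 / 4.3 x 10^-10 = 2.33e-5.
[H^+] = sqrt(Ka x [C6H5NH3+]) = sqrt(2.33e-5 x 0.04588) = 0.00103 M.
pH = -log(0.00103) = 2.99.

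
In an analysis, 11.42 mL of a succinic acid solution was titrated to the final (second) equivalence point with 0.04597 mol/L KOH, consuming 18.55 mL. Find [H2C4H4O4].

0.0373 M

n(KOH) = 0.04597 x 0.01855 = 0.0008527 mol.
At the final (second) equivalence point, 2 mol OH^- react per mol H2C4H4O4, so n(H2C4H4O4) = 0.0008527 / 2 = 0.0004264 mol.
[H2C4H4O4] = 0.0004264 / 0.01142 L = 0.0373 M.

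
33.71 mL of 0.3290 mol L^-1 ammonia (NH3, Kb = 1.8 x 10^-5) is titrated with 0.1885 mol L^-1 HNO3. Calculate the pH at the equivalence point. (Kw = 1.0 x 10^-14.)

n(NH3) = 0.3290 x 0.03371 = 0.01109 mol; V(HNO3) at equivalence = 0.01109/0.1885 = 0.05884 L.
At equivalence the base is fully converted to NH4+; total volume = 0.09255 L, so [NH4+] = 0.01109/0.09255 = 0.1198 M.
Ka(NH4+) = Kw/Kb = 1.0e-14 / 1.8 x 10^-5 = 5.56e-10.
[H^+] = sqrt(Ka x [NH4+]) = sqrt(5.56e-10 x 0.1198) = 8.16e-6 M.
pH = -log(8.16e-6) = 5.09.

5.09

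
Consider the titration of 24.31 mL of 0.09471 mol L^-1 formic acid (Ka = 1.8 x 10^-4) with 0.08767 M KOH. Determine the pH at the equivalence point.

n(HCOOH) = 0.09471 x 0.02431 = 0.002302 mol; V(KOH) at equivalence = 0.002302/0.08767 = 0.02626 L.
At equivalence all the acid is converted to HCOO-; total volume = 0.02431 + 0.02626 = 0.05057 L, so [HCOO-] = 0.002302/0.05057 = 0.04553 M.
Kb = Kw/Ka = 1.0e-14 / 1.8 x 10^-4 = 5.56e-11.
[OH^-] = sqrt(Kb x [HCOO-]) = sqrt(5.56e-11 x 0.04553) = 1.59e-6 M.
pOH = 5.80, so pH = 14.00 - 5.80 = 8.20.

8.20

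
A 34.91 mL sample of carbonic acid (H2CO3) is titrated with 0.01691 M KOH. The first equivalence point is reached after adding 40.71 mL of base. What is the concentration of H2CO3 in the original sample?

0.0197 M

n(KOH) = 0.01691 x 0.04071 = 0.0006884 mol.
At the first equivalence point, 1 mol OH^- react per mol H2CO3, so n(H2CO3) = 0.0006884 / 1 = 0.0006884 mol.
[H2CO3] = 0.0006884 / 0.03491 L = 0.0197 M.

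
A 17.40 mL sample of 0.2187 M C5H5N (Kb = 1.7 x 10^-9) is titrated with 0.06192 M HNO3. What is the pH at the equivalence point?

3.27

n(C5H5N) = 0.2187 x 0.01740 = 0.003805 mol; V(HNO3) at equivalence = 0.003805/0.06192 = 0.06146 L.
At equivalence the base is fully converted to C5H5NH+; total volume = 0.07886 L, so [C5H5NH+] = 0.003805/0.07886 = 0.04826 M.
Ka(C5H5NH+) = Kw/Kb = 1.0e-14 / 1.7 x 10^-9 = 5.88e-6.
[H^+] = sqrt(Ka x [C5H5NH+]) = sqrt(5.88e-6 x 0.04826) = 0.000533 M.
pH = -log(0.000533) = 3.27.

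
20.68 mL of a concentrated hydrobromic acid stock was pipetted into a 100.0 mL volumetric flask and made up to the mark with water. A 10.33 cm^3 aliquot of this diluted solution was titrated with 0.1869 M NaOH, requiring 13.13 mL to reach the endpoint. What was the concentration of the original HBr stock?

1.15 M

n(NaOH) = 0.1869 x 0.01313 = 0.002454 mol.
n(HBr) in the aliquot = 0.002454 mol.
[diluted HBr] = 0.002454 / 0.01033 = 0.2376 M.
Dilution factor = 100.0/20.68 = 4.836, so [stock] = 0.2376 x 4.836 = 1.15 M.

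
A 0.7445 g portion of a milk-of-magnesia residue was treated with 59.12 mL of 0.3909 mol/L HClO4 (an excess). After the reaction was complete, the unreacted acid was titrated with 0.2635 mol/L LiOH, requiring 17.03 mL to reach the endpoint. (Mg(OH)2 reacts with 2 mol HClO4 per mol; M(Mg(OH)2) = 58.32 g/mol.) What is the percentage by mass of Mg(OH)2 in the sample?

Total n(HClO4) added = 0.3909 x 0.05912 = 0.02311 mol.
n(LiOH) used = 0.2635 x 0.01703 = 0.004487 mol, which equals the excess n(HClO4).
So n(HClO4) consumed by the sample = 0.02311 - 0.004487 = 0.01862 mol.
n(Mg(OH)2) = 0.01862 / 2 = 0.009311 mol.
mass Mg(OH)2 = 0.009311 x 58.32 = 0.5430 g, so %Mg(OH)2 = 0.5430/0.7445 x 100 = 72.9%.

72.9%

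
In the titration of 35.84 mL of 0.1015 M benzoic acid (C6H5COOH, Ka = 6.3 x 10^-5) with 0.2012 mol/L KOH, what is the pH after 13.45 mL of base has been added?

Initial n(C6H5COOH) = 0.1015 x 0.03584 = 0.003638 mol.
n(KOH) added = 0.2012 x 0.01345 = 0.002706 mol, converting that many moles of C6H5COOH to C6H5COO-.
Remaining n(C6H5COOH) = 0.0009316 mol; n(C6H5COO-) = 0.002706 mol.
By Henderson-Hasselbalch, pH = pKa + log([A^-]/[HA]) = 4.20 + log(0.002706/0.0009316) = 4.20 + (+0.46) = 4.66.

4.66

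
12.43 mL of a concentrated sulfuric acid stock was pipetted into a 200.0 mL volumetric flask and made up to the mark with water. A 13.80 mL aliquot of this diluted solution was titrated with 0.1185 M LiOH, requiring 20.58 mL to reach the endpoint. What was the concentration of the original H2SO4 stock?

n(LiOH) = 0.1185 x 0.02058 = 0.002439 mol.
n(H2SO4) in the aliquot = 0.002439 x 1/2 = 0.001219 mol.
[diluted H2SO4] = 0.001219 / 0.01380 = 0.08836 M.
Dilution factor = 200.0/12.43 = 16.09, so [stock] = 0.08836 x 16.09 = 1.42 M.

1.42 M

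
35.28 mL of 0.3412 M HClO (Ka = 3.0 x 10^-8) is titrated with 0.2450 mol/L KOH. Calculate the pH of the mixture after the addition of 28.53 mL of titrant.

Initial n(HClO) = 0.3412 x 0.03528 = 0.01204 mol.
n(KOH) added = 0.2450 x 0.02853 = 0.006990 mol, converting that many moles of HClO to ClO-.
Remaining n(HClO) = 0.005048 mol; n(ClO-) = 0.006990 mol.
By Henderson-Hasselbalch, pH = pKa + log([A^-]/[HA]) = 7.52 + log(0.006990/0.005048) = 7.52 + (+0.14) = 7.66.

7.66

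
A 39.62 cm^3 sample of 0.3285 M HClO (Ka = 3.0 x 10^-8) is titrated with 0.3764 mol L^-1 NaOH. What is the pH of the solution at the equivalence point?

10.38

n(HClO) = 0.3285 x 0.03962 = 0.01302 mol; V(NaOH) at equivalence = 0.01302/0.3764 = 0.03458 L.
At equivalence all the acid is converted to ClO-; total volume = 0.03962 + 0.03458 = 0.07420 L, so [ClO-] = 0.01302/0.07420 = 0.1754 M.
Kb = Kw/Ka = 1.0e-14 / 3.0 x 10^-8 = 3.33e-7.
[OH^-] = sqrt(Kb x [ClO-]) = sqrt(3.33e-7 x 0.1754) = 0.000242 M.
pOH = 3.62, so pH = 14.00 - 3.62 = 10.38.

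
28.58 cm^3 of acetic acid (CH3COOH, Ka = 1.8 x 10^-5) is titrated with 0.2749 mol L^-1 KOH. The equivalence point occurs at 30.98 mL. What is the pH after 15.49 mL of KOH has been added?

15.49 mL is exactly half the equivalence volume (30.98/2), i.e. the half-equivalence point.
There, n(HA) = n(A^-), so pH = pKa = -log(1.8 x 10^-5) = 4.74.

4.74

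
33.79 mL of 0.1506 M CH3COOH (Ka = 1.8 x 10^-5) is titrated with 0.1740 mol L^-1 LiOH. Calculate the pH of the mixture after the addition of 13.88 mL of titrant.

4.70

Initial n(CH3COOH) = 0.1506 x 0.03379 = 0.005089 mol.
n(LiOH) added = 0.1740 x 0.01388 = 0.002415 mol, converting that many moles of CH3COOH to CH3COO-.
Remaining n(CH3COOH) = 0.002674 mol; n(CH3COO-) = 0.002415 mol.
By Henderson-Hasselbalch, pH = pKa + log([A^-]/[HA]) = 4.74 + log(0.002415/0.002674) = 4.74 + (-0.04) = 4.70.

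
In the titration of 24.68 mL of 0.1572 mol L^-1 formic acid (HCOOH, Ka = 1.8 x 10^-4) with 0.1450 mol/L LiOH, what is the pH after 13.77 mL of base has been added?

Initial n(HCOOH) = 0.1572 x 0.02468 = 0.003880 mol.
n(LiOH) added = 0.1450 x 0.01377 = 0.001997 mol, converting that many moles of HCOOH to HCOO-.
Remaining n(HCOOH) = 0.001883 mol; n(HCOO-) = 0.001997 mol.
By Henderson-Hasselbalch, pH = pKa + log([A^-]/[HA]) = 3.74 + log(0.001997/0.001883) = 3.74 + (+0.03) = 3.77.

3.77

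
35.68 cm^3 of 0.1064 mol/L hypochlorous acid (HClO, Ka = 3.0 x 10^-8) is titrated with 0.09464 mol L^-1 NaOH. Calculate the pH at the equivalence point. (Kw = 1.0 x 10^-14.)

n(HClO) = 0.1064 x 0.03568 = 0.003796 mol; V(NaOH) at equivalence = 0.003796/0.09464 = 0.04011 L.
At equivalence all the acid is converted to ClO-; total volume = 0.03568 + 0.04011 = 0.07579 L, so [ClO-] = 0.003796/0.07579 = 0.05009 M.
Kb = Kw/Ka = 1.0e-14 / 3.0 x 10^-8 = 3.33e-7.
[OH^-] = sqrt(Kb x [ClO-]) = sqrt(3.33e-7 x 0.05009) = 0.000129 M.
pOH = 3.89, so pH = 14.00 - 3.89 = 10.11.

10.11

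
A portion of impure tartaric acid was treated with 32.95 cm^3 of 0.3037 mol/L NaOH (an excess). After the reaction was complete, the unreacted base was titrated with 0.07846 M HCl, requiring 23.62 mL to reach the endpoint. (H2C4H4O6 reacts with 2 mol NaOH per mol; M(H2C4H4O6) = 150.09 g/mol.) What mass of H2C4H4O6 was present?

Total n(NaOH) added = 0.3037 x 0.03295 = 0.01001 mol.
n(HCl) used = 0.07846 x 0.02362 = 0.001853 mol, which equals the excess n(NaOH).
So n(NaOH) consumed by the sample = 0.01001 - 0.001853 = 0.008154 mol.
n(H2C4H4O6) = 0.008154 / 2 = 0.004077 mol.
mass = 0.004077 mol x 150.09 g/mol = 0.612 g.

0.612 g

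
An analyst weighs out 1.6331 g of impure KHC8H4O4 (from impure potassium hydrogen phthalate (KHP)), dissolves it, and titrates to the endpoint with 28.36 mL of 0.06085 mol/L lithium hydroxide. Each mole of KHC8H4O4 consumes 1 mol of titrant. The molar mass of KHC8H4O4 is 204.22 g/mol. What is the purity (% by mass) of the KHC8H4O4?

21.6%

n(LiOH) = 0.06085 x 0.02836 = 0.001726 mol.
n(KHC8H4O4) = 0.001726 / 1 = 0.001726 mol.
mass of KHC8H4O4 = 0.001726 x 204.22 = 0.3524 g.
% purity = 0.3524 / 1.6331 x 100 = 21.6%.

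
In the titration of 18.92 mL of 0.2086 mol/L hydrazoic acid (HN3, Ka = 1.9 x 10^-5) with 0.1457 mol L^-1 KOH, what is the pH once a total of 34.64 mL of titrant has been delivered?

12.31

n(acid) = 0.2086 x 0.01892 = 0.003947 mol; n(KOH) added = 0.1457 x 0.03464 = 0.005047 mol.
Base is in excess by 0.005047 - 0.003947 = 0.001100 mol in a total volume of 0.05356 L.
[OH^-] = 0.001100/0.05356 = 0.02054 M, so pOH = 1.69 and pH = 14.00 - 1.69 = 12.31.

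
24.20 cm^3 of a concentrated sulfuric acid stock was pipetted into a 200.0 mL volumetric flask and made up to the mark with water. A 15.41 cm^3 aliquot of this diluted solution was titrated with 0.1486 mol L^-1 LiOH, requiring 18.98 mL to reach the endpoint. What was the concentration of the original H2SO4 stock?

n(LiOH) = 0.1486 x 0.01898 = 0.002820 mol.
n(H2SO4) in the aliquot = 0.002820 x 1/2 = 0.001410 mol.
[diluted H2SO4] = 0.001410 / 0.01541 = 0.09151 M.
Dilution factor = 200.0/24.20 = 8.264, so [stock] = 0.09151 x 8.264 = 0.756 M.

0.756 M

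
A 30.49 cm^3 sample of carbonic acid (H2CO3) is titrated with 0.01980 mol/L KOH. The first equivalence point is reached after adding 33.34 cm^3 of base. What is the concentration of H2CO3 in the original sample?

n(KOH) = 0.01980 x 0.03334 = 0.0006601 mol.
At the first equivalence point, 1 mol OH^- react per mol H2CO3, so n(H2CO3) = 0.0006601 / 1 = 0.0006601 mol.
[H2CO3] = 0.0006601 / 0.03049 L = 0.0217 M.

0.0217 M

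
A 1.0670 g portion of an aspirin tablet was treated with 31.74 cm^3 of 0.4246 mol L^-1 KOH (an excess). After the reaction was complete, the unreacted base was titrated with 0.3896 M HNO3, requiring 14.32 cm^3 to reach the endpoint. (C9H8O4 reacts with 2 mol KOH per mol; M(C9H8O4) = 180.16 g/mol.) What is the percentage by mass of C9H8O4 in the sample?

66.7%

Total n(KOH) added = 0.4246 x 0.03174 = 0.01348 mol.
n(HNO3) used = 0.3896 x 0.01432 = 0.005579 mol, which equals the excess n(KOH).
So n(KOH) consumed by the sample = 0.01348 - 0.005579 = 0.007898 mol.
n(C9H8O4) = 0.007898 / 2 = 0.003949 mol.
mass C9H8O4 = 0.003949 x 180.16 = 0.7114 g, so %C9H8O4 = 0.7114/1.0670 x 100 = 66.7%.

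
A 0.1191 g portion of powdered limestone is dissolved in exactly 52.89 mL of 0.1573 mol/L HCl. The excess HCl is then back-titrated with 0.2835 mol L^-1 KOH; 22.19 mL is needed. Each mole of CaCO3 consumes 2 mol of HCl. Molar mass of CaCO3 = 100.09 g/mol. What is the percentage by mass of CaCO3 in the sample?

85.2%

Total n(HCl) added = 0.1573 x 0.05289 = 0.008320 mol.
n(KOH) used = 0.2835 x 0.02219 = 0.006291 mol, which equals the excess n(HCl).
So n(HCl) consumed by the sample = 0.008320 - 0.006291 = 0.002029 mol.
n(CaCO3) = 0.002029 / 2 = 0.001014 mol.
mass CaCO3 = 0.001014 x 100.09 = 0.1015 g, so %CaCO3 = 0.1015/0.1191 x 100 = 85.2%.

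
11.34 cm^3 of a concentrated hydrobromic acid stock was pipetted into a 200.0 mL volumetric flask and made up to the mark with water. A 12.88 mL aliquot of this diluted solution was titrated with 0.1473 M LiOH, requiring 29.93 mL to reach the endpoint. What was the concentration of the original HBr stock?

n(LiOH) = 0.1473 x 0.02993 = 0.004409 mol.
n(HBr) in the aliquot = 0.004409 mol.
[diluted HBr] = 0.004409 / 0.01288 = 0.3423 M.
Dilution factor = 200.0/11.34 = 17.64, so [stock] = 0.3423 x 17.64 = 6.04 M.

6.04 M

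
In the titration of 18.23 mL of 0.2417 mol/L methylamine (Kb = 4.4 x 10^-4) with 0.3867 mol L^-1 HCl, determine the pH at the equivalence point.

n(CH3NH2) = 0.2417 x 0.01823 = 0.004406 mol; V(HCl) at equivalence = 0.004406/0.3867 = 0.01139 L.
At equivalence the base is fully converted to CH3NH3+; total volume = 0.02962 L, so [CH3NH3+] = 0.004406/0.02962 = 0.1487 M.
Ka(CH3NH3+) = Kw/Kb = 1.0e-14 / 4.4 x 10^-4 = 2.27e-11.
[H^+] = sqrt(Ka x [CH3NH3+]) = sqrt(2.27e-11 x 0.1487) = 1.84e-6 M.
pH = -log(1.84e-6) = 5.74.

5.74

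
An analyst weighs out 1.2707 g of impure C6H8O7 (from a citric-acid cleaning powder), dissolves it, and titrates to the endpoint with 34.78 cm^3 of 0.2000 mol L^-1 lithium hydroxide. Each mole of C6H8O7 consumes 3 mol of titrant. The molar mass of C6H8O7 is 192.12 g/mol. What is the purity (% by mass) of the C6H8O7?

n(LiOH) = 0.2000 x 0.03478 = 0.006956 mol.
n(C6H8O7) = 0.006956 / 3 = 0.002319 mol.
mass of C6H8O7 = 0.002319 x 192.12 = 0.4455 g.
% purity = 0.4455 / 1.2707 x 100 = 35.1%.

35.1%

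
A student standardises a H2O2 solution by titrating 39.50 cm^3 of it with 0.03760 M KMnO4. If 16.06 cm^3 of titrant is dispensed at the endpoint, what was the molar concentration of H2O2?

n(KMnO4) = 0.03760 x 0.01606 = 0.0006039 mol.
From the balanced equation, 2 mol KMnO4 reacts with 5 mol H2O2, so n(H2O2) = 0.0006039 x 5/2 = 0.001510 mol.
[H2O2] = 0.001510 / 0.03950 L = 0.0382 M.

0.0382 M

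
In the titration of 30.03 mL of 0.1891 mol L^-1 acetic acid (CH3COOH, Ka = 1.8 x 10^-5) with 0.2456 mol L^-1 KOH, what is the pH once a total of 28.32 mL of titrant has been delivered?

n(acid) = 0.1891 x 0.03003 = 0.005679 mol; n(KOH) added = 0.2456 x 0.02832 = 0.006955 mol.
Base is in excess by 0.006955 - 0.005679 = 0.001277 mol in a total volume of 0.05835 L.
[OH^-] = 0.001277/0.05835 = 0.02188 M, so pOH = 1.66 and pH = 14.00 - 1.66 = 12.34.

12.34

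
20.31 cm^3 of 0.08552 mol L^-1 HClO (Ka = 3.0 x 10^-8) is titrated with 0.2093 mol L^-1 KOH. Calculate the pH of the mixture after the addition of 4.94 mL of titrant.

Initial n(HClO) = 0.08552 x 0.02031 = 0.001737 mol.
n(KOH) added = 0.2093 x 0.004940 = 0.001034 mol, converting that many moles of HClO to ClO-.
Remaining n(HClO) = 0.0007030 mol; n(ClO-) = 0.001034 mol.
By Henderson-Hasselbalch, pH = pKa + log([A^-]/[HA]) = 7.52 + log(0.001034/0.0007030) = 7.52 + (+0.17) = 7.69.

7.69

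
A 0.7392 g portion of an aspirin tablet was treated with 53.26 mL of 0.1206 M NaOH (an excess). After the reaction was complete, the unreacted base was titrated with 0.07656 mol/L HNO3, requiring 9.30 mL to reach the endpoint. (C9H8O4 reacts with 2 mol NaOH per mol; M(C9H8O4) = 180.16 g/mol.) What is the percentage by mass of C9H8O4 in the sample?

69.6%

Total n(NaOH) added = 0.1206 x 0.05326 = 0.006423 mol.
n(HNO3) used = 0.07656 x 0.009300 = 0.0007120 mol, which equals the excess n(NaOH).
So n(NaOH) consumed by the sample = 0.006423 - 0.0007120 = 0.005711 mol.
n(C9H8O4) = 0.005711 / 2 = 0.002856 mol.
mass C9H8O4 = 0.002856 x 180.16 = 0.5145 g, so %C9H8O4 = 0.5145/0.7392 x 100 = 69.6%.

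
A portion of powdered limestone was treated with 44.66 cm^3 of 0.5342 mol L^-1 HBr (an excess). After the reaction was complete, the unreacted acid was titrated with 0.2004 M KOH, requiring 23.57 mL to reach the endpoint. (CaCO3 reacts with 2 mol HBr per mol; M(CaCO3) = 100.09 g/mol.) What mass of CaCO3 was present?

0.958 g

Total n(HBr) added = 0.5342 x 0.04466 = 0.02386 mol.
n(KOH) used = 0.2004 x 0.02357 = 0.004723 mol, which equals the excess n(HBr).
So n(HBr) consumed by the sample = 0.02386 - 0.004723 = 0.01913 mol.
n(CaCO3) = 0.01913 / 2 = 0.009567 mol.
mass = 0.009567 mol x 100.09 g/mol = 0.958 g.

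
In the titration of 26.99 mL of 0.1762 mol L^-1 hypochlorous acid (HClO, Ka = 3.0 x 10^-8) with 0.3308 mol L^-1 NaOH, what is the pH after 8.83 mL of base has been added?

Initial n(HClO) = 0.1762 x 0.02699 = 0.004756 mol.
n(NaOH) added = 0.3308 x 0.008830 = 0.002921 mol, converting that many moles of HClO to ClO-.
Remaining n(HClO) = 0.001835 mol; n(ClO-) = 0.002921 mol.
By Henderson-Hasselbalch, pH = pKa + log([A^-]/[HA]) = 7.52 + log(0.002921/0.001835) = 7.52 + (+0.20) = 7.72.

7.72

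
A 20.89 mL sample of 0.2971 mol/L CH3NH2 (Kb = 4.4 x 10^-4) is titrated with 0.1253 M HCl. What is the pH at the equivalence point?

5.85

n(CH3NH2) = 0.2971 x 0.02089 = 0.006206 mol; V(HCl) at equivalence = 0.006206/0.1253 = 0.04953 L.
At equivalence the base is fully converted to CH3NH3+; total volume = 0.07042 L, so [CH3NH3+] = 0.006206/0.07042 = 0.08813 M.
Ka(CH3NH3+) = Kw/Kb = 1.0e-14 / 4.4 x 10^-4 = 2.27e-11.
[H^+] = sqrt(Ka x [CH3NH3+]) = sqrt(2.27e-11 x 0.08813) = 1.42e-6 M.
pH = -log(1.42e-6) = 5.85.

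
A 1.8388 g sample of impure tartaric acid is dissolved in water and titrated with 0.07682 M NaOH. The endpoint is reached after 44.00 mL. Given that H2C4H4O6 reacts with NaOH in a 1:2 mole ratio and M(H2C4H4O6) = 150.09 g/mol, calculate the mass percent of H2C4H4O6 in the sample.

n(NaOH) = 0.07682 x 0.04400 = 0.003380 mol.
n(H2C4H4O6) = 0.003380 / 2 = 0.001690 mol.
mass of H2C4H4O6 = 0.001690 x 150.09 = 0.2537 g.
% purity = 0.2537 / 1.8388 x 100 = 13.8%.

13.8%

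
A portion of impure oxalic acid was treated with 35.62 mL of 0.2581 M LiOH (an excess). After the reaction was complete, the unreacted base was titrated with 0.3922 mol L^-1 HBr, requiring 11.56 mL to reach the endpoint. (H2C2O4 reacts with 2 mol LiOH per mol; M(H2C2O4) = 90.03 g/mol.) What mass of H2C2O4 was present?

Total n(LiOH) added = 0.2581 x 0.03562 = 0.009194 mol.
n(HBr) used = 0.3922 x 0.01156 = 0.004534 mol, which equals the excess n(LiOH).
So n(LiOH) consumed by the sample = 0.009194 - 0.004534 = 0.004660 mol.
n(H2C2O4) = 0.004660 / 2 = 0.002330 mol.
mass = 0.002330 mol x 90.03 g/mol = 0.210 g.

0.210 g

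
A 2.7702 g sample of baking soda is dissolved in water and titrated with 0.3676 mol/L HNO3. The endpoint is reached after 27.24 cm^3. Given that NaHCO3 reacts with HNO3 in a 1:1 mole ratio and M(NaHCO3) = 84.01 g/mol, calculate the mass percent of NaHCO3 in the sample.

30.4%

n(HNO3) = 0.3676 x 0.02724 = 0.01001 mol.
n(NaHCO3) = 0.01001 / 1 = 0.01001 mol.
mass of NaHCO3 = 0.01001 x 84.01 = 0.8412 g.
% purity = 0.8412 / 2.7702 x 100 = 30.4%.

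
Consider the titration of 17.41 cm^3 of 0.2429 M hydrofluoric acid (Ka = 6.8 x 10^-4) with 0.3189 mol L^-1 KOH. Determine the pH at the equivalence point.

n(HF) = 0.2429 x 0.01741 = 0.004229 mol; V(KOH) at equivalence = 0.004229/0.3189 = 0.01326 L.
At equivalence all the acid is converted to F-; total volume = 0.01741 + 0.01326 = 0.03067 L, so [F-] = 0.004229/0.03067 = 0.1379 M.
Kb = Kw/Ka = 1.0e-14 / 6.8 x 10^-4 = 1.47e-11.
[OH^-] = sqrt(Kb x [F-]) = sqrt(1.47e-11 x 0.1379) = 1.42e-6 M.
pOH = 5.85, so pH = 14.00 - 5.85 = 8.15.

8.15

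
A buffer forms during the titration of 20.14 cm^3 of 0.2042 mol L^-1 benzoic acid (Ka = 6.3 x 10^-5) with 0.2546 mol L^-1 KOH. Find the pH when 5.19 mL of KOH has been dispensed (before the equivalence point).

3.88

Initial n(C6H5COOH) = 0.2042 x 0.02014 = 0.004113 mol.
n(KOH) added = 0.2546 x 0.005190 = 0.001321 mol, converting that many moles of C6H5COOH to C6H5COO-.
Remaining n(C6H5COOH) = 0.002791 mol; n(C6H5COO-) = 0.001321 mol.
By Henderson-Hasselbalch, pH = pKa + log([A^-]/[HA]) = 4.20 + log(0.001321/0.002791) = 4.20 + (-0.32) = 3.88.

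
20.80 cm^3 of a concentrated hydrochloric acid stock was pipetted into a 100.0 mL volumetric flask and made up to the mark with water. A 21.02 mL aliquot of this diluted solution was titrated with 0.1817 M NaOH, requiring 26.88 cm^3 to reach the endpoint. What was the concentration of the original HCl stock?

n(NaOH) = 0.1817 x 0.02688 = 0.004884 mol.
n(HCl) in the aliquot = 0.004884 mol.
[diluted HCl] = 0.004884 / 0.02102 = 0.2324 M.
Dilution factor = 100.0/20.80 = 4.808, so [stock] = 0.2324 x 4.808 = 1.12 M.

1.12 M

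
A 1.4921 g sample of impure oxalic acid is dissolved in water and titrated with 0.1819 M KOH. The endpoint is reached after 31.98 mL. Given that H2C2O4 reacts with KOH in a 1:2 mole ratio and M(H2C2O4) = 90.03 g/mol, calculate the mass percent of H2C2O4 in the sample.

17.5%

n(KOH) = 0.1819 x 0.03198 = 0.005817 mol.
n(H2C2O4) = 0.005817 / 2 = 0.002909 mol.
mass of H2C2O4 = 0.002909 x 90.03 = 0.2619 g.
% purity = 0.2619 / 1.4921 x 100 = 17.5%.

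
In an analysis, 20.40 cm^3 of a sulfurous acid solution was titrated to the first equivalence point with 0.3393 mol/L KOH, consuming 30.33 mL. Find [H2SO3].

n(KOH) = 0.3393 x 0.03033 = 0.01029 mol.
At the first equivalence point, 1 mol OH^- react per mol H2SO3, so n(H2SO3) = 0.01029 / 1 = 0.01029 mol.
[H2SO3] = 0.01029 / 0.02040 L = 0.504 M.

0.504 M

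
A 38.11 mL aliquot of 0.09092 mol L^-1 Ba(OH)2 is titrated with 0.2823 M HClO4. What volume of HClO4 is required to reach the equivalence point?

24.5 mL

n(Ba(OH)2) = 0.09092 mol/L x 0.03811 L = 0.003465 mol.
The neutralisation is 1 Ba(OH)2 : 2 HClO4, so n(HClO4) = 0.003465 x 2/1 = 0.006930 mol.
V(HClO4) = 0.006930 / 0.2823 = 0.02455 L = 24.5 mL.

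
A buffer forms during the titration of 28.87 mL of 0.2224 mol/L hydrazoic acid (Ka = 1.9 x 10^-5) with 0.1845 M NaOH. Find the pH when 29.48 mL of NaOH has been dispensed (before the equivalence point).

Initial n(HN3) = 0.2224 x 0.02887 = 0.006421 mol.
n(NaOH) added = 0.1845 x 0.02948 = 0.005439 mol, converting that many moles of HN3 to N3-.
Remaining n(HN3) = 0.0009816 mol; n(N3-) = 0.005439 mol.
By Henderson-Hasselbalch, pH = pKa + log([A^-]/[HA]) = 4.72 + log(0.005439/0.0009816) = 4.72 + (+0.74) = 5.46.

5.46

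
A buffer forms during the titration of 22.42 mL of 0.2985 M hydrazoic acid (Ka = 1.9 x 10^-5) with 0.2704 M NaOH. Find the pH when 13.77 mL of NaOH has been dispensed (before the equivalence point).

Initial n(HN3) = 0.2985 x 0.02242 = 0.006692 mol.
n(NaOH) added = 0.2704 x 0.01377 = 0.003723 mol, converting that many moles of HN3 to N3-.
Remaining n(HN3) = 0.002969 mol; n(N3-) = 0.003723 mol.
By Henderson-Hasselbalch, pH = pKa + log([A^-]/[HA]) = 4.72 + log(0.003723/0.002969) = 4.72 + (+0.10) = 4.82.

4.82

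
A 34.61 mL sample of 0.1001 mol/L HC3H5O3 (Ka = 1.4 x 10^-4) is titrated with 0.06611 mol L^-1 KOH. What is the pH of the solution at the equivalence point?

n(HC3H5O3) = 0.1001 x 0.03461 = 0.003464 mol; V(KOH) at equivalence = 0.003464/0.06611 = 0.05240 L.
At equivalence all the acid is converted to C3H5O3-; total volume = 0.03461 + 0.05240 = 0.08701 L, so [C3H5O3-] = 0.003464/0.08701 = 0.03981 M.
Kb = Kw/Ka = 1.0e-14 / 1.4 x 10^-4 = 7.14e-11.
[OH^-] = sqrt(Kb x [C3H5O3-]) = sqrt(7.14e-11 x 0.03981) = 1.69e-6 M.
pOH = 5.77, so pH = 14.00 - 5.77 = 8.23.

8.23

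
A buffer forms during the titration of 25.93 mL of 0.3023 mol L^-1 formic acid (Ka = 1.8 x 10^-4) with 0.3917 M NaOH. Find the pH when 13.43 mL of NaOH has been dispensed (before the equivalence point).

Initial n(HCOOH) = 0.3023 x 0.02593 = 0.007839 mol.
n(NaOH) added = 0.3917 x 0.01343 = 0.005261 mol, converting that many moles of HCOOH to HCOO-.
Remaining n(HCOOH) = 0.002578 mol; n(HCOO-) = 0.005261 mol.
By Henderson-Hasselbalch, pH = pKa + log([A^-]/[HA]) = 3.74 + log(0.005261/0.002578) = 3.74 + (+0.31) = 4.05.

4.05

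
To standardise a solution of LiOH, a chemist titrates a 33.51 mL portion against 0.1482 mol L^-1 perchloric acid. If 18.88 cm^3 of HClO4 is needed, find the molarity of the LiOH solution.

n(HClO4) delivered = 0.1482 x 0.01888 = 0.002798 mol.
For a 1:1 reaction, n(LiOH) = 0.002798 mol.
[LiOH] = 0.002798 mol / 0.03351 L = 0.0835 M.

0.0835 M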